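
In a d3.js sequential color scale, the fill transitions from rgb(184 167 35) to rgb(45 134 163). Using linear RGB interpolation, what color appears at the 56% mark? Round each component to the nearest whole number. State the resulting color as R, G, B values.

56% corresponds to t = 0.56.
R = 184 + 0.56 × (45 − 184) = 184 + 0.56 × -139 = 106.16 → 106
G = 167 + 0.56 × (134 − 167) = 167 + 0.56 × -33 = 148.52 → 149
B = 35 + 0.56 × (163 − 35) = 35 + 0.56 × 128 = 106.68 → 107
So the blended color is (106, 149, 107), about #6a956b.

(106, 149, 107)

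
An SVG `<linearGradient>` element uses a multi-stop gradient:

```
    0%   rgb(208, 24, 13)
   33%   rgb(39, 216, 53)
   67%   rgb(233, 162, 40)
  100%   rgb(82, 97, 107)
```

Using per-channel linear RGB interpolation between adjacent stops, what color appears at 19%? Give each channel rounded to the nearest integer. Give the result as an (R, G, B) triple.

(111, 135, 36)

19% lies between the 0% and 33% stops, so the local fraction is t = (19 − 0)/(33 − 0) = 19/33 ≈ 0.5758.
R = 208 + 0.5758 × (39 − 208) = 110.69 → 111
G = 24 + 0.5758 × (216 − 24) = 134.554 → 135
B = 13 + 0.5758 × (53 − 13) = 36.032 → 36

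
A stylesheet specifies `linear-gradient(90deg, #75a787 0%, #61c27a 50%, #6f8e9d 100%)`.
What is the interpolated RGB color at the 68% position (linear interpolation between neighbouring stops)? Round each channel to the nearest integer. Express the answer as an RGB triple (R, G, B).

(102, 175, 135)

68% lies between the 50% and 100% stops, so the local fraction is t = (68 − 50)/(100 − 50) = 18/50 ≈ 0.36.
#61c27a → (97, 194, 122); #6f8e9d → (111, 142, 157).
R = 97 + 0.36 × (111 − 97) = 102.04 → 102
G = 194 + 0.36 × (142 − 194) = 175.28 → 175
B = 122 + 0.36 × (157 − 122) = 134.6 → 135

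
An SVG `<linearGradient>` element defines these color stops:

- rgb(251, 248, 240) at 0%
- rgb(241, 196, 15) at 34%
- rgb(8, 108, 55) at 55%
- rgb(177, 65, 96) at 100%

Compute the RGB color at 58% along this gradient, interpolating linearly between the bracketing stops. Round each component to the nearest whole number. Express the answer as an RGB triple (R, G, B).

58% lies between the 55% and 100% stops, so the local fraction is t = (58 − 55)/(100 − 55) = 3/45 ≈ 0.0667.
R = 8 + 0.0667 × (177 − 8) = 19.272 → 19
G = 108 + 0.0667 × (65 − 108) = 105.132 → 105
B = 55 + 0.0667 × (96 − 55) = 57.735 → 58

(19, 105, 58)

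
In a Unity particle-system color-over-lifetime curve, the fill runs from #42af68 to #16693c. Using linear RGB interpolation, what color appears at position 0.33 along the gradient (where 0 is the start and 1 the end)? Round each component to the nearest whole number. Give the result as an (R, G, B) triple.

(51, 152, 89)

#42af68 → (66, 175, 104); #16693c → (22, 105, 60).
R = 66 + 0.33 × (22 − 66) = 66 + 0.33 × -44 = 51.48 → 51
G = 175 + 0.33 × (105 − 175) = 175 + 0.33 × -70 = 151.9 → 152
B = 104 + 0.33 × (60 − 104) = 104 + 0.33 × -44 = 89.48 → 89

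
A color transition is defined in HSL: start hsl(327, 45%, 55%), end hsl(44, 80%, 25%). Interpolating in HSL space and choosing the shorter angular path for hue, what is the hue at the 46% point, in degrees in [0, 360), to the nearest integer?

Hue: 44 − 327 = -283°, but |-283| > 180 so the shorter arc goes the other way: Δh = -283 + 360 = 77°.
H = 327 + 0.46 × (77) = 362.42 → 362 → 362 mod 360 = 2°

2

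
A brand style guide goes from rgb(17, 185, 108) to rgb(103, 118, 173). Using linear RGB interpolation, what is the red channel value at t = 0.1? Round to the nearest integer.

26

R = 17 + 0.1 × (103 − 17) = 25.6 → 26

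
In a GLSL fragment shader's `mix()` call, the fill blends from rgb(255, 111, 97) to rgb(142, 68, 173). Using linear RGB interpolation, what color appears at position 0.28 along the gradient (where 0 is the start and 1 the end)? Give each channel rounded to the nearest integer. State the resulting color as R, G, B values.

R = 255 + 0.28 × (142 − 255) = 255 + 0.28 × -113 = 223.36 → 223
G = 111 + 0.28 × (68 − 111) = 111 + 0.28 × -43 = 98.96 → 99
B = 97 + 0.28 × (173 − 97) = 97 + 0.28 × 76 = 118.28 → 118
So the blended color is (223, 99, 118), about #df6376.

(223, 99, 118)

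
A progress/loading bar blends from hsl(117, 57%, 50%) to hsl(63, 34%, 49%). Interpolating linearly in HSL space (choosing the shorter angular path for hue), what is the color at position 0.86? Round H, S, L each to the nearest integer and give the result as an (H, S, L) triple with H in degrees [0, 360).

(71, 37, 49)

Hue arc: Δh = 63 − 117 = -54° (|Δh| ≤ 180, already the shorter path).
H = 117 + 0.86 × (-54) = 70.56 → 71°
S = 57 + 0.86 × (34 − 57) = 37.22 → 37%
L = 50 + 0.86 × (49 − 50) = 49.14 → 49%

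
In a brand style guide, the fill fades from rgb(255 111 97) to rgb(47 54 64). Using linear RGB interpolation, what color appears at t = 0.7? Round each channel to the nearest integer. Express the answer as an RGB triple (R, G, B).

R = 255 + 0.7 × (47 − 255) = 255 + 0.7 × -208 = 109.4 → 109
G = 111 + 0.7 × (54 − 111) = 111 + 0.7 × -57 = 71.1 → 71
B = 97 + 0.7 × (64 − 97) = 97 + 0.7 × -33 = 73.9 → 74

(109, 71, 74)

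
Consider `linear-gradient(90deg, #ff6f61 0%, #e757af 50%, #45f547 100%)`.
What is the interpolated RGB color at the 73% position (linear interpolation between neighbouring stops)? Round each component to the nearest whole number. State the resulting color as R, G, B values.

73% lies between the 50% and 100% stops, so the local fraction is t = (73 − 50)/(100 − 50) = 23/50 ≈ 0.46.
#e757af → (231, 87, 175); #45f547 → (69, 245, 71).
R = 231 + 0.46 × (69 − 231) = 156.48 → 156
G = 87 + 0.46 × (245 − 87) = 159.68 → 160
B = 175 + 0.46 × (71 − 175) = 127.16 → 127

(156, 160, 127)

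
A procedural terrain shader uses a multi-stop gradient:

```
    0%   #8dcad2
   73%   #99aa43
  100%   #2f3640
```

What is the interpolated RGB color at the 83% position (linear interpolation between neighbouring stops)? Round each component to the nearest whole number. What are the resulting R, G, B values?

(114, 127, 66)

83% lies between the 73% and 100% stops, so the local fraction is t = (83 − 73)/(100 − 73) = 10/27 ≈ 0.3704.
#99aa43 → (153, 170, 67); #2f3640 → (47, 54, 64).
R = 153 + 0.3704 × (47 − 153) = 113.738 → 114
G = 170 + 0.3704 × (54 − 170) = 127.034 → 127
B = 67 + 0.3704 × (64 − 67) = 65.889 → 66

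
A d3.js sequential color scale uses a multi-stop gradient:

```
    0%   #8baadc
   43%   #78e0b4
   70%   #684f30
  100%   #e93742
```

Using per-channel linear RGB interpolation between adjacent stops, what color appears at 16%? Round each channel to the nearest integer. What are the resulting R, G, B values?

(132, 190, 205)

16% lies between the 0% and 43% stops, so the local fraction is t = (16 − 0)/(43 − 0) = 16/43 ≈ 0.3721.
#8baadc → (139, 170, 220); #78e0b4 → (120, 224, 180).
R = 139 + 0.3721 × (120 − 139) = 131.93 → 132
G = 170 + 0.3721 × (224 − 170) = 190.093 → 190
B = 220 + 0.3721 × (180 − 220) = 205.116 → 205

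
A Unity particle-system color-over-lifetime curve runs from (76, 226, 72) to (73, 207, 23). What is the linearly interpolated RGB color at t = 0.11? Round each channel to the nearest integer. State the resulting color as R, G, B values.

(76, 224, 67)

R = 76 + 0.11 × (73 − 76) = 76 + 0.11 × -3 = 75.67 → 76
G = 226 + 0.11 × (207 − 226) = 226 + 0.11 × -19 = 223.91 → 224
B = 72 + 0.11 × (23 − 72) = 72 + 0.11 × -49 = 66.61 → 67
So the blended color is (76, 224, 67), about #4ce043.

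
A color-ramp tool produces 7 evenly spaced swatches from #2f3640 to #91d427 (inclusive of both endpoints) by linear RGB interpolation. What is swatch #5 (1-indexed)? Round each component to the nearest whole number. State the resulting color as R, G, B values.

With 7 swatches and endpoints inclusive, swatch 5 sits at t = (5 − 1)/(7 − 1) = 4/6 ≈ 0.6667.
#2f3640 → (47, 54, 64); #91d427 → (145, 212, 39).
R = 47 + 0.6667 × (145 − 47) = 112.337 → 112
G = 54 + 0.6667 × (212 − 54) = 159.339 → 159
B = 64 + 0.6667 × (39 − 64) = 47.332 → 47

(112, 159, 47)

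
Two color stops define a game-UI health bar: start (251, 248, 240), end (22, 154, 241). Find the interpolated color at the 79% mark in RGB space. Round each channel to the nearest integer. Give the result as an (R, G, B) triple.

79% corresponds to t = 0.79.
R = 251 + 0.79 × (22 − 251) = 251 + 0.79 × -229 = 70.09 → 70
G = 248 + 0.79 × (154 − 248) = 248 + 0.79 × -94 = 173.74 → 174
B = 240 + 0.79 × (241 − 240) = 240 + 0.79 × 1 = 240.79 → 241
So the blended color is (70, 174, 241), about #46aef1.

(70, 174, 241)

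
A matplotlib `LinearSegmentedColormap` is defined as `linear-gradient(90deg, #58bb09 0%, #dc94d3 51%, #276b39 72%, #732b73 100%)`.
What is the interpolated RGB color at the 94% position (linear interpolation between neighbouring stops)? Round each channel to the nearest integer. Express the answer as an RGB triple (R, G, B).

(99, 57, 103)

94% lies between the 72% and 100% stops, so the local fraction is t = (94 − 72)/(100 − 72) = 22/28 ≈ 0.7857.
#276b39 → (39, 107, 57); #732b73 → (115, 43, 115).
R = 39 + 0.7857 × (115 − 39) = 98.713 → 99
G = 107 + 0.7857 × (43 − 107) = 56.715 → 57
B = 57 + 0.7857 × (115 − 57) = 102.571 → 103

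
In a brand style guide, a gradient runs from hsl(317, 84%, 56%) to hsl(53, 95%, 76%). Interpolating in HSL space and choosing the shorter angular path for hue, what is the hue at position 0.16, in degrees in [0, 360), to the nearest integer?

332

Hue: 53 − 317 = -264°, but |-264| > 180 so the shorter arc goes the other way: Δh = -264 + 360 = 96°.
H = 317 + 0.16 × (96) = 332.36 → 332°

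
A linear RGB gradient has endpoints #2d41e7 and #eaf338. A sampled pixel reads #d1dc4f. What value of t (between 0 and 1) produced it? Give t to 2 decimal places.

0.87

Invert the lerp on the R channel (largest span, 189): t = (209 − 45) / (234 − 45) = 164/189 = 0.86772.
Check on G: (220 − 65)/(243 − 65) = 0.8708 ✓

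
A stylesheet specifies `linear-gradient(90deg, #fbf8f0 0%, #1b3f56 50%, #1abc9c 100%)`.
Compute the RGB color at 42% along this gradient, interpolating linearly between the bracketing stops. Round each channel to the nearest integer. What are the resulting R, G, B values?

(63, 93, 111)

42% lies between the 0% and 50% stops, so the local fraction is t = (42 − 0)/(50 − 0) = 42/50 ≈ 0.84.
#fbf8f0 → (251, 248, 240); #1b3f56 → (27, 63, 86).
R = 251 + 0.84 × (27 − 251) = 62.84 → 63
G = 248 + 0.84 × (63 − 248) = 92.6 → 93
B = 240 + 0.84 × (86 − 240) = 110.64 → 111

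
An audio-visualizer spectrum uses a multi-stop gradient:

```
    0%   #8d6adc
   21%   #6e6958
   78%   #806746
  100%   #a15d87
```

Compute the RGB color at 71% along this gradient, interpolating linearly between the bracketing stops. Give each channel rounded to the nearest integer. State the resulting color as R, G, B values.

71% lies between the 21% and 78% stops, so the local fraction is t = (71 − 21)/(78 − 21) = 50/57 ≈ 0.8772.
#6e6958 → (110, 105, 88); #806746 → (128, 103, 70).
R = 110 + 0.8772 × (128 − 110) = 125.79 → 126
G = 105 + 0.8772 × (103 − 105) = 103.246 → 103
B = 88 + 0.8772 × (70 − 88) = 72.21 → 72

(126, 103, 72)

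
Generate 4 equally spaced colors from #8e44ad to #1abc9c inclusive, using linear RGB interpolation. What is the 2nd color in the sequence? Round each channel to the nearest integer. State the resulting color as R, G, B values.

With 4 swatches and endpoints inclusive, swatch 2 sits at t = (2 − 1)/(4 − 1) = 1/3 ≈ 0.3333.
#8e44ad → (142, 68, 173); #1abc9c → (26, 188, 156).
R = 142 + 0.3333 × (26 − 142) = 103.337 → 103
G = 68 + 0.3333 × (188 − 68) = 107.996 → 108
B = 173 + 0.3333 × (156 − 173) = 167.334 → 167

(103, 108, 167)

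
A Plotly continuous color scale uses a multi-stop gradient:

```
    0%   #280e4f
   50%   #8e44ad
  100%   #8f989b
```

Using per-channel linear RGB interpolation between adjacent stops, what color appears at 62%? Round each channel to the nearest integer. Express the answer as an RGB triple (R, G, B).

62% lies between the 50% and 100% stops, so the local fraction is t = (62 − 50)/(100 − 50) = 12/50 ≈ 0.24.
#8e44ad → (142, 68, 173); #8f989b → (143, 152, 155).
R = 142 + 0.24 × (143 − 142) = 142.24 → 142
G = 68 + 0.24 × (152 − 68) = 88.16 → 88
B = 173 + 0.24 × (155 − 173) = 168.68 → 169

(142, 88, 169)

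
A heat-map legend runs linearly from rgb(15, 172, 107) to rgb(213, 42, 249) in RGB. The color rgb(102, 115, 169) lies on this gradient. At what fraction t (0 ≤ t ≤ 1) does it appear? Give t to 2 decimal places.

Invert the lerp on the R channel (largest span, 198): t = (102 − 15) / (213 − 15) = 87/198 = 0.43939.
Check on G: (115 − 172)/(42 − 172) = 0.4385 ✓

0.44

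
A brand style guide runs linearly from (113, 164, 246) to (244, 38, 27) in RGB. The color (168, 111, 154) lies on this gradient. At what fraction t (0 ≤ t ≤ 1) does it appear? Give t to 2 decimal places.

0.42

Invert the lerp on the B channel (largest span, 219): t = (154 − 246) / (27 − 246) = -92/-219 = 0.42009.
Check on R: (168 − 113)/(244 − 113) = 0.4198 ✓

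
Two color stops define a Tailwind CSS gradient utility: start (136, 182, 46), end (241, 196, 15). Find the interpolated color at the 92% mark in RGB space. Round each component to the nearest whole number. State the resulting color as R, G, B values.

92% corresponds to t = 0.92.
R = 136 + 0.92 × (241 − 136) = 136 + 0.92 × 105 = 232.6 → 233
G = 182 + 0.92 × (196 − 182) = 182 + 0.92 × 14 = 194.88 → 195
B = 46 + 0.92 × (15 − 46) = 46 + 0.92 × -31 = 17.48 → 17

(233, 195, 17)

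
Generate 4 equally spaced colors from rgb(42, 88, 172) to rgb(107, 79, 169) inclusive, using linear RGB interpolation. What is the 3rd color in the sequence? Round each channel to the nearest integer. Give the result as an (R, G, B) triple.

(85, 82, 170)

With 4 swatches and endpoints inclusive, swatch 3 sits at t = (3 − 1)/(4 − 1) = 2/3 ≈ 0.6667.
R = 42 + 0.6667 × (107 − 42) = 85.335 → 85
G = 88 + 0.6667 × (79 − 88) = 82 → 82
B = 172 + 0.6667 × (169 − 172) = 170 → 170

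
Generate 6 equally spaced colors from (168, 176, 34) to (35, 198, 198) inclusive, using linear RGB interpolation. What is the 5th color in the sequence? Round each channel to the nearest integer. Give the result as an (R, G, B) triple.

(62, 194, 165)

With 6 swatches and endpoints inclusive, swatch 5 sits at t = (5 − 1)/(6 − 1) = 4/5 ≈ 0.8.
R = 168 + 0.8 × (35 − 168) = 61.6 → 62
G = 176 + 0.8 × (198 − 176) = 193.6 → 194
B = 34 + 0.8 × (198 − 34) = 165.2 → 165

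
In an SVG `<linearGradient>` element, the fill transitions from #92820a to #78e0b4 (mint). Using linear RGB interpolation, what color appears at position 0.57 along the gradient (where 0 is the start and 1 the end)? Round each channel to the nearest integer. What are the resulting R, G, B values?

(131, 184, 107)

#92820a → (146, 130, 10); #78e0b4 → (120, 224, 180).
R = 146 + 0.57 × (120 − 146) = 146 + 0.57 × -26 = 131.18 → 131
G = 130 + 0.57 × (224 − 130) = 130 + 0.57 × 94 = 183.58 → 184
B = 10 + 0.57 × (180 − 10) = 10 + 0.57 × 170 = 106.9 → 107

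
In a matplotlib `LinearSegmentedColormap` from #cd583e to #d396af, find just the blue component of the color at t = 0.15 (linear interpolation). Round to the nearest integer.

B₁ = 62 (from #cd583e), B₂ = 175 (from #d396af).
B = 62 + 0.15 × (175 − 62) = 78.95 → 79

79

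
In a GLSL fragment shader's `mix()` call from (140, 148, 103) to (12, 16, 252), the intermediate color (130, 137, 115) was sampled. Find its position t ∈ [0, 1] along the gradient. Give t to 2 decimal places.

0.08

Invert the lerp on the B channel (largest span, 149): t = (115 − 103) / (252 − 103) = 12/149 = 0.080537.
Check on R: (130 − 140)/(12 − 140) = 0.07812 ✓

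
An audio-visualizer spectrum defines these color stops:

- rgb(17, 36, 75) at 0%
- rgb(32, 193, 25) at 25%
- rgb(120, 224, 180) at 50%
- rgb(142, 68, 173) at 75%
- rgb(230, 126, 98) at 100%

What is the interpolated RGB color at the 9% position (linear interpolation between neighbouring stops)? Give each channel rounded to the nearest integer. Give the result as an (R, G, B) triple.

9% lies between the 0% and 25% stops, so the local fraction is t = (9 − 0)/(25 − 0) = 9/25 ≈ 0.36.
R = 17 + 0.36 × (32 − 17) = 22.4 → 22
G = 36 + 0.36 × (193 − 36) = 92.52 → 93
B = 75 + 0.36 × (25 − 75) = 57 → 57

(22, 93, 57)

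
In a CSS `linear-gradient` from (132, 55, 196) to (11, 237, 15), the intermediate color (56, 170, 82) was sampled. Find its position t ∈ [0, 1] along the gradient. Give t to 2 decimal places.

Invert the lerp on the G channel (largest span, 182): t = (170 − 55) / (237 − 55) = 115/182 = 0.63187.
Check on R: (56 − 132)/(11 − 132) = 0.6281 ✓

0.63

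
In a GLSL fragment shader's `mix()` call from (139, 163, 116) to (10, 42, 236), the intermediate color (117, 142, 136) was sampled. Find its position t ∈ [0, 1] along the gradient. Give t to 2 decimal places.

Invert the lerp on the R channel (largest span, 129): t = (117 − 139) / (10 − 139) = -22/-129 = 0.17054.
Check on G: (142 − 163)/(42 − 163) = 0.1736 ✓

0.17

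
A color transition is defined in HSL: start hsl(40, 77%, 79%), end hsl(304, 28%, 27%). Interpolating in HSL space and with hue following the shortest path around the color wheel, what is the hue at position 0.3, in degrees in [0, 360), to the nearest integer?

Hue: 304 − 40 = 264°, but |264| > 180 so the shorter arc goes the other way: Δh = 264 − 360 = -96°.
H = 40 + 0.3 × (-96) = 11.2 → 11°

11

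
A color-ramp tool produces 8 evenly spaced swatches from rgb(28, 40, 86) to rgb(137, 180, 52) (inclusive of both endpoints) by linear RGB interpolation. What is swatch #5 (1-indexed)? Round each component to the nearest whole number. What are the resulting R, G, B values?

With 8 swatches and endpoints inclusive, swatch 5 sits at t = (5 − 1)/(8 − 1) = 4/7 ≈ 0.5714.
R = 28 + 0.5714 × (137 − 28) = 90.283 → 90
G = 40 + 0.5714 × (180 − 40) = 119.996 → 120
B = 86 + 0.5714 × (52 − 86) = 66.572 → 67

(90, 120, 67)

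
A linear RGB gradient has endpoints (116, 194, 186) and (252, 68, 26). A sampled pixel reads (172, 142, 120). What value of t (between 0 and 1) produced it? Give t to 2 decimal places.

Invert the lerp on the B channel (largest span, 160): t = (120 − 186) / (26 − 186) = -66/-160 = 0.4125.
Check on R: (172 − 116)/(252 − 116) = 0.4118 ✓

0.41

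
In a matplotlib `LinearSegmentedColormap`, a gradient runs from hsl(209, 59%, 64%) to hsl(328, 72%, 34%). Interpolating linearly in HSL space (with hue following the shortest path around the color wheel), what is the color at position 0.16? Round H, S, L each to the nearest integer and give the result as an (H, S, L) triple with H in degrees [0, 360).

(228, 61, 59)

Hue arc: Δh = 328 − 209 = 119° (|Δh| ≤ 180, already the shorter path).
H = 209 + 0.16 × (119) = 228.04 → 228°
S = 59 + 0.16 × (72 − 59) = 61.08 → 61%
L = 64 + 0.16 × (34 − 64) = 59.2 → 59%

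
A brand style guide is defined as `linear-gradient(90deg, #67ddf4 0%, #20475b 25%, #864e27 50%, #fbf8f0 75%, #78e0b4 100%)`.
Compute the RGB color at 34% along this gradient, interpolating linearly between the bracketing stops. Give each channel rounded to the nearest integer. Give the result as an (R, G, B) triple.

(69, 74, 72)

34% lies between the 25% and 50% stops, so the local fraction is t = (34 − 25)/(50 − 25) = 9/25 ≈ 0.36.
#20475b → (32, 71, 91); #864e27 → (134, 78, 39).
R = 32 + 0.36 × (134 − 32) = 68.72 → 69
G = 71 + 0.36 × (78 − 71) = 73.52 → 74
B = 91 + 0.36 × (39 − 91) = 72.28 → 72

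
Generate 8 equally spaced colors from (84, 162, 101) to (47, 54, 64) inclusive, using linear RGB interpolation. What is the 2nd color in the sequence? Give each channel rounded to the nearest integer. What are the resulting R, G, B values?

(79, 147, 96)

With 8 swatches and endpoints inclusive, swatch 2 sits at t = (2 − 1)/(8 − 1) = 1/7 ≈ 0.1429.
R = 84 + 0.1429 × (47 − 84) = 78.713 → 79
G = 162 + 0.1429 × (54 − 162) = 146.567 → 147
B = 101 + 0.1429 × (64 − 101) = 95.713 → 96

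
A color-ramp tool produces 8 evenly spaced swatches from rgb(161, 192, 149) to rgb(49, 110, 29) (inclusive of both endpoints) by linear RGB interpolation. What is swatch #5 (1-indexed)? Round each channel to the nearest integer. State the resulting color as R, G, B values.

(97, 145, 80)

With 8 swatches and endpoints inclusive, swatch 5 sits at t = (5 − 1)/(8 − 1) = 4/7 ≈ 0.5714.
R = 161 + 0.5714 × (49 − 161) = 97.003 → 97
G = 192 + 0.5714 × (110 − 192) = 145.145 → 145
B = 149 + 0.5714 × (29 − 149) = 80.432 → 80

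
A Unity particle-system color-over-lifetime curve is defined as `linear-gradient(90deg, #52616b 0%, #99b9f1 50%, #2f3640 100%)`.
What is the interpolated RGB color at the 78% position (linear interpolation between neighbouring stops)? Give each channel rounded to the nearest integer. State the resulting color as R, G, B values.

(94, 112, 142)

78% lies between the 50% and 100% stops, so the local fraction is t = (78 − 50)/(100 − 50) = 28/50 ≈ 0.56.
#99b9f1 → (153, 185, 241); #2f3640 → (47, 54, 64).
R = 153 + 0.56 × (47 − 153) = 93.64 → 94
G = 185 + 0.56 × (54 − 185) = 111.64 → 112
B = 241 + 0.56 × (64 − 241) = 141.88 → 142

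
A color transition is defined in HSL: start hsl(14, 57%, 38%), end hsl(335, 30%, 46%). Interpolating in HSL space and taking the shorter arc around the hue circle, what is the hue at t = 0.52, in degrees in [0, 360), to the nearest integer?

354

Hue: 335 − 14 = 321°, but |321| > 180 so the shorter arc goes the other way: Δh = 321 − 360 = -39°.
H = 14 + 0.52 × (-39) = -6.28 → -6 → -6 mod 360 = 354°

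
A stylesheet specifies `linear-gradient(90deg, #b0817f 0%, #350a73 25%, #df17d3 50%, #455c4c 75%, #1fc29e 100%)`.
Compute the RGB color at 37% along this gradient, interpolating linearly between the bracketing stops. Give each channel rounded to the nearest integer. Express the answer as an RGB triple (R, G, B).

(135, 16, 161)

37% lies between the 25% and 50% stops, so the local fraction is t = (37 − 25)/(50 − 25) = 12/25 ≈ 0.48.
#350a73 → (53, 10, 115); #df17d3 → (223, 23, 211).
R = 53 + 0.48 × (223 − 53) = 134.6 → 135
G = 10 + 0.48 × (23 − 10) = 16.24 → 16
B = 115 + 0.48 × (211 − 115) = 161.08 → 161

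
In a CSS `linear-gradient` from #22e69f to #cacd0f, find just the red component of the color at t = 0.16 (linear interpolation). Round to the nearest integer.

61

R₁ = 34 (from #22e69f), R₂ = 202 (from #cacd0f).
R = 34 + 0.16 × (202 − 34) = 60.88 → 61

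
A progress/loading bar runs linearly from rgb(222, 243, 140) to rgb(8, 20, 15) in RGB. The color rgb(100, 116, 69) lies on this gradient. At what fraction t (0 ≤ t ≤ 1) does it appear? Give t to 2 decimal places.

0.57

Invert the lerp on the G channel (largest span, 223): t = (116 − 243) / (20 − 243) = -127/-223 = 0.56951.
Check on R: (100 − 222)/(8 − 222) = 0.5701 ✓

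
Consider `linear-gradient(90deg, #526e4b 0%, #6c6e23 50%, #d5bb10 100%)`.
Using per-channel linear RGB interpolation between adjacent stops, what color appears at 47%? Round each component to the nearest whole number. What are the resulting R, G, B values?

47% lies between the 0% and 50% stops, so the local fraction is t = (47 − 0)/(50 − 0) = 47/50 ≈ 0.94.
#526e4b → (82, 110, 75); #6c6e23 → (108, 110, 35).
R = 82 + 0.94 × (108 − 82) = 106.44 → 106
G = 110 + 0.94 × (110 − 110) = 110 → 110
B = 75 + 0.94 × (35 − 75) = 37.4 → 37

(106, 110, 37)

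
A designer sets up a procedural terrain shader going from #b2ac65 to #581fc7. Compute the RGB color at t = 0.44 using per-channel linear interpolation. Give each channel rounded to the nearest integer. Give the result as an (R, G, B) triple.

(138, 110, 144)

#b2ac65 → (178, 172, 101); #581fc7 → (88, 31, 199).
R = 178 + 0.44 × (88 − 178) = 178 + 0.44 × -90 = 138.4 → 138
G = 172 + 0.44 × (31 − 172) = 172 + 0.44 × -141 = 109.96 → 110
B = 101 + 0.44 × (199 − 101) = 101 + 0.44 × 98 = 144.12 → 144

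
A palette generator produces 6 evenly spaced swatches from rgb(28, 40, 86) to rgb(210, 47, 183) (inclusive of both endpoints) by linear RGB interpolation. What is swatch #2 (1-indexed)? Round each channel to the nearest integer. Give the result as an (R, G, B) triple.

With 6 swatches and endpoints inclusive, swatch 2 sits at t = (2 − 1)/(6 − 1) = 1/5 ≈ 0.2.
R = 28 + 0.2 × (210 − 28) = 64.4 → 64
G = 40 + 0.2 × (47 − 40) = 41.4 → 41
B = 86 + 0.2 × (183 − 86) = 105.4 → 105

(64, 41, 105)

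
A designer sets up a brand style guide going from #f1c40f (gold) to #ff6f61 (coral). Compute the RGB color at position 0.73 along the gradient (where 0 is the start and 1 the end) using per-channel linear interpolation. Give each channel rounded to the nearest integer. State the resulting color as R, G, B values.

(251, 134, 75)

#f1c40f → (241, 196, 15); #ff6f61 → (255, 111, 97).
R = 241 + 0.73 × (255 − 241) = 241 + 0.73 × 14 = 251.22 → 251
G = 196 + 0.73 × (111 − 196) = 196 + 0.73 × -85 = 133.95 → 134
B = 15 + 0.73 × (97 − 15) = 15 + 0.73 × 82 = 74.86 → 75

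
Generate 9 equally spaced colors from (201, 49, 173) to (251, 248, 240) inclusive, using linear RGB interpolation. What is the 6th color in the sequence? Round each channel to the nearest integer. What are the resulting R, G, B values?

With 9 swatches and endpoints inclusive, swatch 6 sits at t = (6 − 1)/(9 − 1) = 5/8 ≈ 0.625.
R = 201 + 0.625 × (251 − 201) = 232.25 → 232
G = 49 + 0.625 × (248 − 49) = 173.375 → 173
B = 173 + 0.625 × (240 − 173) = 214.875 → 215

(232, 173, 215)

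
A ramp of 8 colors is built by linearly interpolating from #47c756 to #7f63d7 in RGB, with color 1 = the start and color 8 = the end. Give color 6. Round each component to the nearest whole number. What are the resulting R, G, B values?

(111, 128, 178)

With 8 swatches and endpoints inclusive, swatch 6 sits at t = (6 − 1)/(8 − 1) = 5/7 ≈ 0.7143.
#47c756 → (71, 199, 86); #7f63d7 → (127, 99, 215).
R = 71 + 0.7143 × (127 − 71) = 111.001 → 111
G = 199 + 0.7143 × (99 − 199) = 127.57 → 128
B = 86 + 0.7143 × (215 − 86) = 178.145 → 178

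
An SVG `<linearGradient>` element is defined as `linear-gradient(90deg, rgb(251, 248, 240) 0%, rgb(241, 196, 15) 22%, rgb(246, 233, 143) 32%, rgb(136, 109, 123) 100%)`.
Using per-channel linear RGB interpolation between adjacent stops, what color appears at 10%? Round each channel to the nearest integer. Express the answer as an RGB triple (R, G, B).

10% lies between the 0% and 22% stops, so the local fraction is t = (10 − 0)/(22 − 0) = 10/22 ≈ 0.4545.
R = 251 + 0.4545 × (241 − 251) = 246.455 → 246
G = 248 + 0.4545 × (196 − 248) = 224.366 → 224
B = 240 + 0.4545 × (15 − 240) = 137.738 → 138

(246, 224, 138)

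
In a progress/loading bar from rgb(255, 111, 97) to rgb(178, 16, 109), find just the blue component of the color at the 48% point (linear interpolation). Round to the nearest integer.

B = 97 + 0.48 × (109 − 97) = 102.76 → 103

103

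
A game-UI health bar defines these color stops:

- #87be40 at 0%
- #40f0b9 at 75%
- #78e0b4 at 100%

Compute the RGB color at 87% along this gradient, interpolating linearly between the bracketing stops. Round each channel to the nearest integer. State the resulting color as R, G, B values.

87% lies between the 75% and 100% stops, so the local fraction is t = (87 − 75)/(100 − 75) = 12/25 ≈ 0.48.
#40f0b9 → (64, 240, 185); #78e0b4 → (120, 224, 180).
R = 64 + 0.48 × (120 − 64) = 90.88 → 91
G = 240 + 0.48 × (224 − 240) = 232.32 → 232
B = 185 + 0.48 × (180 − 185) = 182.6 → 183

(91, 232, 183)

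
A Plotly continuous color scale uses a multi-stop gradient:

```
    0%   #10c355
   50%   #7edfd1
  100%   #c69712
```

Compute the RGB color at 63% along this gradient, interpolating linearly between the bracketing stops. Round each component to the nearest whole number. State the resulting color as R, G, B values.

(145, 204, 159)

63% lies between the 50% and 100% stops, so the local fraction is t = (63 − 50)/(100 − 50) = 13/50 ≈ 0.26.
#7edfd1 → (126, 223, 209); #c69712 → (198, 151, 18).
R = 126 + 0.26 × (198 − 126) = 144.72 → 145
G = 223 + 0.26 × (151 − 223) = 204.28 → 204
B = 209 + 0.26 × (18 − 209) = 159.34 → 159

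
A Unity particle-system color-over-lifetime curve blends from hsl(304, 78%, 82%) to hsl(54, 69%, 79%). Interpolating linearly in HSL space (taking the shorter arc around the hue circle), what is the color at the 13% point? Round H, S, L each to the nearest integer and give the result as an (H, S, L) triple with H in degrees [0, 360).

Hue: 54 − 304 = -250°, but |-250| > 180 so the shorter arc goes the other way: Δh = -250 + 360 = 110°.
H = 304 + 0.13 × (110) = 318.3 → 318°
S = 78 + 0.13 × (69 − 78) = 76.83 → 77%
L = 82 + 0.13 × (79 − 82) = 81.61 → 82%

(318, 77, 82)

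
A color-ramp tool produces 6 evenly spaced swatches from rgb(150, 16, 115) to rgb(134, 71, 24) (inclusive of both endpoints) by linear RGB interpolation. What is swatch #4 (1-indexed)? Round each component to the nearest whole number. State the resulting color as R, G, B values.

(140, 49, 60)

With 6 swatches and endpoints inclusive, swatch 4 sits at t = (4 − 1)/(6 − 1) = 3/5 ≈ 0.6.
R = 150 + 0.6 × (134 − 150) = 140.4 → 140
G = 16 + 0.6 × (71 − 16) = 49 → 49
B = 115 + 0.6 × (24 − 115) = 60.4 → 60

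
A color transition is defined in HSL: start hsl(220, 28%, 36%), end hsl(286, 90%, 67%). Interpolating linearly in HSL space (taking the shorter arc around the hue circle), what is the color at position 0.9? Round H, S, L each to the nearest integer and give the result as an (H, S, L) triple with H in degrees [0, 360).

(279, 84, 64)

Hue arc: Δh = 286 − 220 = 66° (|Δh| ≤ 180, already the shorter path).
H = 220 + 0.9 × (66) = 279.4 → 279°
S = 28 + 0.9 × (90 − 28) = 83.8 → 84%
L = 36 + 0.9 × (67 − 36) = 63.9 → 64%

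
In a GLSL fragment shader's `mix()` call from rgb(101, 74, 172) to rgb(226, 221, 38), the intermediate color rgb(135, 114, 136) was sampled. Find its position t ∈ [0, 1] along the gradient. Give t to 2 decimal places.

0.27

Invert the lerp on the G channel (largest span, 147): t = (114 − 74) / (221 − 74) = 40/147 = 0.27211.
Check on R: (135 − 101)/(226 − 101) = 0.272 ✓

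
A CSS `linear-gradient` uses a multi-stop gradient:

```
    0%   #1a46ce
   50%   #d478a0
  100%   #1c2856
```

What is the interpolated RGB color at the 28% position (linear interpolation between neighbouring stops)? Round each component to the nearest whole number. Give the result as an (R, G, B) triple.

28% lies between the 0% and 50% stops, so the local fraction is t = (28 − 0)/(50 − 0) = 28/50 ≈ 0.56.
#1a46ce → (26, 70, 206); #d478a0 → (212, 120, 160).
R = 26 + 0.56 × (212 − 26) = 130.16 → 130
G = 70 + 0.56 × (120 − 70) = 98 → 98
B = 206 + 0.56 × (160 − 206) = 180.24 → 180

(130, 98, 180)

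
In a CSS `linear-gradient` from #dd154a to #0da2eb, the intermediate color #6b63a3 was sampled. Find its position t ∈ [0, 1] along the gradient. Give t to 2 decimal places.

0.55

Invert the lerp on the R channel (largest span, 208): t = (107 − 221) / (13 − 221) = -114/-208 = 0.54808.
Check on G: (99 − 21)/(162 − 21) = 0.5532 ✓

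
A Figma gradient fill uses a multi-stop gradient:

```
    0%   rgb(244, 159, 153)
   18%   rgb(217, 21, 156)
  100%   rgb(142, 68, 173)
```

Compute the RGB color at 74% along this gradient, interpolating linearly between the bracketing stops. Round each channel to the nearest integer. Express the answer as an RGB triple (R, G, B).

(166, 53, 168)

74% lies between the 18% and 100% stops, so the local fraction is t = (74 − 18)/(100 − 18) = 56/82 ≈ 0.6829.
R = 217 + 0.6829 × (142 − 217) = 165.782 → 166
G = 21 + 0.6829 × (68 − 21) = 53.096 → 53
B = 156 + 0.6829 × (173 − 156) = 167.609 → 168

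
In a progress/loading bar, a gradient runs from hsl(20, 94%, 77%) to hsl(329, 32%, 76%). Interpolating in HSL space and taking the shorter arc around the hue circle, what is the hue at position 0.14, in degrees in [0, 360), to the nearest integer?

13

Hue: 329 − 20 = 309°, but |309| > 180 so the shorter arc goes the other way: Δh = 309 − 360 = -51°.
H = 20 + 0.14 × (-51) = 12.86 → 13°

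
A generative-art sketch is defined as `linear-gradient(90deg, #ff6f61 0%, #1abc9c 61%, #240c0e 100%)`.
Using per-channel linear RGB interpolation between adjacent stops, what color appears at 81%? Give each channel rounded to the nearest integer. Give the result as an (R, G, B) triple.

(31, 98, 83)

81% lies between the 61% and 100% stops, so the local fraction is t = (81 − 61)/(100 − 61) = 20/39 ≈ 0.5128.
#1abc9c → (26, 188, 156); #240c0e → (36, 12, 14).
R = 26 + 0.5128 × (36 − 26) = 31.128 → 31
G = 188 + 0.5128 × (12 − 188) = 97.747 → 98
B = 156 + 0.5128 × (14 − 156) = 83.182 → 83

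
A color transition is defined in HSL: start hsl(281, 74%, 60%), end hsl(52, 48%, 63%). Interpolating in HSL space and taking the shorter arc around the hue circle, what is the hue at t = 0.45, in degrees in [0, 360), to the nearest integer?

Hue: 52 − 281 = -229°, but |-229| > 180 so the shorter arc goes the other way: Δh = -229 + 360 = 131°.
H = 281 + 0.45 × (131) = 339.95 → 340°

340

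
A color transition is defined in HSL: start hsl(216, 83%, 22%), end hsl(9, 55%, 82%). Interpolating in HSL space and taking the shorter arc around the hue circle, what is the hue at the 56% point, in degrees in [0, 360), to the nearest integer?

302

Hue: 9 − 216 = -207°, but |-207| > 180 so the shorter arc goes the other way: Δh = -207 + 360 = 153°.
H = 216 + 0.56 × (153) = 301.68 → 302°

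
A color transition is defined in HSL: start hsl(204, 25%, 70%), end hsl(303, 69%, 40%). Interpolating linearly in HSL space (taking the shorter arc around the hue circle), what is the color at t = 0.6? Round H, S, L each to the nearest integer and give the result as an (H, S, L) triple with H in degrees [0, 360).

Hue arc: Δh = 303 − 204 = 99° (|Δh| ≤ 180, already the shorter path).
H = 204 + 0.6 × (99) = 263.4 → 263°
S = 25 + 0.6 × (69 − 25) = 51.4 → 51%
L = 70 + 0.6 × (40 − 70) = 52 → 52%

(263, 51, 52)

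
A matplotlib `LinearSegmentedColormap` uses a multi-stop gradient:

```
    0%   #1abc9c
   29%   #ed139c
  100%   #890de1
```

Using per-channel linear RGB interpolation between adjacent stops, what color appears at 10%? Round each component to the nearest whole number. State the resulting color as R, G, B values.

10% lies between the 0% and 29% stops, so the local fraction is t = (10 − 0)/(29 − 0) = 10/29 ≈ 0.3448.
#1abc9c → (26, 188, 156); #ed139c → (237, 19, 156).
R = 26 + 0.3448 × (237 − 26) = 98.753 → 99
G = 188 + 0.3448 × (19 − 188) = 129.729 → 130
B = 156 + 0.3448 × (156 − 156) = 156 → 156

(99, 130, 156)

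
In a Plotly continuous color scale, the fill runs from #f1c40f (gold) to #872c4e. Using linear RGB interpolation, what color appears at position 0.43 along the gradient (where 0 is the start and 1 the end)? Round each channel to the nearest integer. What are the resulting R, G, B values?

#f1c40f → (241, 196, 15); #872c4e → (135, 44, 78).
R = 241 + 0.43 × (135 − 241) = 241 + 0.43 × -106 = 195.42 → 195
G = 196 + 0.43 × (44 − 196) = 196 + 0.43 × -152 = 130.64 → 131
B = 15 + 0.43 × (78 − 15) = 15 + 0.43 × 63 = 42.09 → 42
So the blended color is (195, 131, 42), about #c3832a.

(195, 131, 42)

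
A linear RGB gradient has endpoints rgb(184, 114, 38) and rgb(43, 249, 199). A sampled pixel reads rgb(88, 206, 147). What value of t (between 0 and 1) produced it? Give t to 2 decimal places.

Invert the lerp on the B channel (largest span, 161): t = (147 − 38) / (199 − 38) = 109/161 = 0.67702.
Check on R: (88 − 184)/(43 − 184) = 0.6809 ✓

0.68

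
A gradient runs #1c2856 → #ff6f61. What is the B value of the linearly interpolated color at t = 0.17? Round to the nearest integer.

B₁ = 86 (from #1c2856), B₂ = 97 (from #ff6f61).
B = 86 + 0.17 × (97 − 86) = 87.87 → 88

88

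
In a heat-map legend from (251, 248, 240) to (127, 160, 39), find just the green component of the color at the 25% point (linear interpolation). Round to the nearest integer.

G = 248 + 0.25 × (160 − 248) = 226 → 226

226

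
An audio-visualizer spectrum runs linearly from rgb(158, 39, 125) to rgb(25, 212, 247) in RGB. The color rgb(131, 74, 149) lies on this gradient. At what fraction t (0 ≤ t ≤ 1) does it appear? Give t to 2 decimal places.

0.20

Invert the lerp on the G channel (largest span, 173): t = (74 − 39) / (212 − 39) = 35/173 = 0.20231.
Check on R: (131 − 158)/(25 − 158) = 0.203 ✓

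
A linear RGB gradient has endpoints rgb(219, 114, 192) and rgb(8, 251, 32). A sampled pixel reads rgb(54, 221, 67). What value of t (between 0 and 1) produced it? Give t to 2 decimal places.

Invert the lerp on the R channel (largest span, 211): t = (54 − 219) / (8 − 219) = -165/-211 = 0.78199.
Check on G: (221 − 114)/(251 − 114) = 0.781 ✓

0.78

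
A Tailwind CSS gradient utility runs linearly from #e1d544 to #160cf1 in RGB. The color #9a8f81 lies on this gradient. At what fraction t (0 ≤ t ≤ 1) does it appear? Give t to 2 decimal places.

0.35

Invert the lerp on the R channel (largest span, 203): t = (154 − 225) / (22 − 225) = -71/-203 = 0.34975.
Check on G: (143 − 213)/(12 − 213) = 0.3483 ✓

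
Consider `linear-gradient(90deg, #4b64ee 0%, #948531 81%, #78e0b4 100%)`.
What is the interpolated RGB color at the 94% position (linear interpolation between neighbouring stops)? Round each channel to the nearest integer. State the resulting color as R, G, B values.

(129, 195, 139)

94% lies between the 81% and 100% stops, so the local fraction is t = (94 − 81)/(100 − 81) = 13/19 ≈ 0.6842.
#948531 → (148, 133, 49); #78e0b4 → (120, 224, 180).
R = 148 + 0.6842 × (120 − 148) = 128.842 → 129
G = 133 + 0.6842 × (224 − 133) = 195.262 → 195
B = 49 + 0.6842 × (180 − 49) = 138.63 → 139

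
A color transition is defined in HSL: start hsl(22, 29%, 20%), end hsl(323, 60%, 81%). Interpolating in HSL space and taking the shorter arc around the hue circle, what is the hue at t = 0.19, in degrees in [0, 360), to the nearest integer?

Hue: 323 − 22 = 301°, but |301| > 180 so the shorter arc goes the other way: Δh = 301 − 360 = -59°.
H = 22 + 0.19 × (-59) = 10.79 → 11°

11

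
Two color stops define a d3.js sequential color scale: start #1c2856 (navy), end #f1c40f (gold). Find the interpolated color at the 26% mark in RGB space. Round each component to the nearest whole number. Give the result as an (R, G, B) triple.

(83, 81, 68)

#1c2856 → (28, 40, 86); #f1c40f → (241, 196, 15).
26% corresponds to t = 0.26.
R = 28 + 0.26 × (241 − 28) = 28 + 0.26 × 213 = 83.38 → 83
G = 40 + 0.26 × (196 − 40) = 40 + 0.26 × 156 = 80.56 → 81
B = 86 + 0.26 × (15 − 86) = 86 + 0.26 × -71 = 67.54 → 68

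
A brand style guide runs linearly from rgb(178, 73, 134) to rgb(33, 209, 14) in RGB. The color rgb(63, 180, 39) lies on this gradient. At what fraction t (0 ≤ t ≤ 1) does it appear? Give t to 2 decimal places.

0.79

Invert the lerp on the R channel (largest span, 145): t = (63 − 178) / (33 − 178) = -115/-145 = 0.7931.
Check on G: (180 − 73)/(209 − 73) = 0.7868 ✓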